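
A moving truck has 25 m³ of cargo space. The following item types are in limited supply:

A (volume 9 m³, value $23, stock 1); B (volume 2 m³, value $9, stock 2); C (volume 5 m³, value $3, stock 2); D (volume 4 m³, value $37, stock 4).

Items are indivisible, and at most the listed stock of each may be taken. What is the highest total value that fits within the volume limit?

$171

Top feasible selections:
- 1×A + 4×D: volume 25, value 171
- 2×B + 1×C + 4×D: volume 25, value 169
- 2×B + 4×D: volume 20, value 166
- 1×B + 1×C + 4×D: volume 23, value 160
Best: $171.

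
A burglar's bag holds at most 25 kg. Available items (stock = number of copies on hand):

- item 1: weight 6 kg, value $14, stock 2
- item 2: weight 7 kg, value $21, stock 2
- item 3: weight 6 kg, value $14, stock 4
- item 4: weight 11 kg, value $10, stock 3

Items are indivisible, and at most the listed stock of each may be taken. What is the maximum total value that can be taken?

$63

Top feasible selections:
- 1×item 2 + 3×item 3: weight 25, value 63
- 1×item 1 + 1×item 2 + 2×item 3: weight 25, value 63
- 2×item 1 + 1×item 2 + 1×item 3: weight 25, value 63
- 2×item 2 + 1×item 3: weight 20, value 56
Best: $63.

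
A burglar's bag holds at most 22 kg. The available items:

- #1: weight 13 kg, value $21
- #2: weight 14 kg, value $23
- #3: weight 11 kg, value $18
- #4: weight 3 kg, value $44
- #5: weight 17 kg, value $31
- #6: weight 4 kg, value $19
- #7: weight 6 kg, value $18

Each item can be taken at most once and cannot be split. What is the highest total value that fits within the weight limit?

Check high-value combinations within 22 kg:
- #2+#4+#6: weight 14+3+4=21, value 23+44+19=86
- #1+#4+#6: weight 13+3+4=20, value 21+44+19=84
- #1+#4+#7: weight 13+3+6=22, value 21+44+18=83
- #4+#6+#7: weight 3+4+6=13, value 44+19+18=81
- #3+#4+#6: weight 11+3+4=18, value 18+44+19=81
Best: $86.

$86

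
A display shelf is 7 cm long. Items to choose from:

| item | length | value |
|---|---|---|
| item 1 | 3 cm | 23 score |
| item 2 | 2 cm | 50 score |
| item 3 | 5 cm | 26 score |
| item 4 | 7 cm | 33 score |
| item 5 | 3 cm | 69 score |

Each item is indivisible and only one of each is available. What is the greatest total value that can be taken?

Check high-value combinations within 7 cm:
- item 2+item 5: length 2+3=5, value 50+69=119
- item 1+item 5: length 3+3=6, value 23+69=92
- item 2+item 3: length 2+5=7, value 50+26=76
- item 1+item 2: length 3+2=5, value 23+50=73
Best: 119 score.

119 score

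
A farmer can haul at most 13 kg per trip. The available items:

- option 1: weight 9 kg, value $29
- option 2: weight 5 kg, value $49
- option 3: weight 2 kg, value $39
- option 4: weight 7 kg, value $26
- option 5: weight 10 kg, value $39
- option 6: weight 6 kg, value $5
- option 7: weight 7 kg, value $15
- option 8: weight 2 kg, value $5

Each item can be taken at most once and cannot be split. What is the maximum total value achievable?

Check high-value combinations within 13 kg:
- option 2+option 3+option 8: weight 5+2+2=9, value 49+39+5=93
- option 2+option 3+option 6: weight 5+2+6=13, value 49+39+5=93
- option 2+option 3: weight 5+2=7, value 49+39=88
- option 3+option 5: weight 2+10=12, value 39+39=78
- option 2+option 4: weight 5+7=12, value 49+26=75
Best: $93.

$93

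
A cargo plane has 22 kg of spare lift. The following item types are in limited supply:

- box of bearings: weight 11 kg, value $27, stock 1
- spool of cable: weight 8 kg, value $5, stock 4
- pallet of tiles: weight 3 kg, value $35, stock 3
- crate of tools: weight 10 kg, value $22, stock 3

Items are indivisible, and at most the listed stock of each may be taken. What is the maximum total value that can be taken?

Top feasible selections:
- 1×box of bearings + 3×pallet of tiles: weight 20, value 132
- 3×pallet of tiles + 1×crate of tools: weight 19, value 127
- 1×spool of cable + 3×pallet of tiles: weight 17, value 110
- 3×pallet of tiles: weight 9, value 105
Best: $132.

$132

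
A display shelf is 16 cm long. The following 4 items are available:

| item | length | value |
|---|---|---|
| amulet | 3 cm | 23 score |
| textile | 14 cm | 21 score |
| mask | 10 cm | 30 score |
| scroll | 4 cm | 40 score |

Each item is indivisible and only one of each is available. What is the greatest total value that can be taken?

70 score

Check high-value combinations within 16 cm:
- mask+scroll: length 10+4=14, value 30+40=70
- amulet+scroll: length 3+4=7, value 23+40=63
- amulet+mask: length 3+10=13, value 23+30=53
Best: 70 score.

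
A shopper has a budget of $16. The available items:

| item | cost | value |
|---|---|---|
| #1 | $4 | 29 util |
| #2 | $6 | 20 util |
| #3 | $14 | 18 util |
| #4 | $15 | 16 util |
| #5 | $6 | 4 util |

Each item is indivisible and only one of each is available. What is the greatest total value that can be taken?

53 util

Check high-value combinations within $16:
- #1+#2+#5: cost 4+6+6=16, value 29+20+4=53
- #1+#2: cost 4+6=10, value 29+20=49
- #1+#5: cost 4+6=10, value 29+4=33
- #1: cost 4, value 29
Best: 53 util.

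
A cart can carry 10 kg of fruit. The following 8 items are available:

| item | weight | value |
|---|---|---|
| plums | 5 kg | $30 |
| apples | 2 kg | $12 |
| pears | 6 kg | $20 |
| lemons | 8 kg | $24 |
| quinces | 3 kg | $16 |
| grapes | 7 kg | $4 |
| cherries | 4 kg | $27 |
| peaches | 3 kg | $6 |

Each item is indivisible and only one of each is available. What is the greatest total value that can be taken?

This is a 0/1 knapsack; check combinations near the capacity.
- plums+apples+quinces: weight 5+2+3=10, value 30+12+16=58
- plums+cherries: weight 5+4=9, value 30+27=57
- apples+quinces+cherries: weight 2+3+4=9, value 12+16+27=55
Best: $58.

$58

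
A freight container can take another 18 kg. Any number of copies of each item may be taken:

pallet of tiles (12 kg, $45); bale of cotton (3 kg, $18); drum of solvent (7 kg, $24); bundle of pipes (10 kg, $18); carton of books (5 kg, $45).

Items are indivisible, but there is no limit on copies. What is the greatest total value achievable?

$153

Best value-per-unit is carton of books at 45/5; filling with it alone gives 3×45 = 135.
Optimal mix: 1×bale of cotton + 3×carton of books → weight 18, value 153.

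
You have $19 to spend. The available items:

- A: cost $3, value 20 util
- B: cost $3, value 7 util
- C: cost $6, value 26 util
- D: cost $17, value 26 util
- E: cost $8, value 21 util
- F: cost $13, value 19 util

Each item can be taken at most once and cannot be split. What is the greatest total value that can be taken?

67 util

This is a 0/1 knapsack; check combinations near the capacity.
- A+C+E: cost 3+6+8=17, value 20+26+21=67
- B+C+E: cost 3+6+8=17, value 7+26+21=54
- A+B+C: cost 3+3+6=12, value 20+7+26=53
Best: 67 util.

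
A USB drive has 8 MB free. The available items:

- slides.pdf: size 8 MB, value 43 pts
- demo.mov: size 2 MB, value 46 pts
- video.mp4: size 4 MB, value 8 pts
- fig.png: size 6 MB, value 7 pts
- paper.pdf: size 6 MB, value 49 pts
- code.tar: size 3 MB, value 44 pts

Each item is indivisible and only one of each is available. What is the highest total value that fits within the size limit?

95 pts

Check high-value combinations within 8 MB:
- demo.mov+paper.pdf: size 2+6=8, value 46+49=95
- demo.mov+code.tar: size 2+3=5, value 46+44=90
- demo.mov+video.mp4: size 2+4=6, value 46+8=54
Best: 95 pts.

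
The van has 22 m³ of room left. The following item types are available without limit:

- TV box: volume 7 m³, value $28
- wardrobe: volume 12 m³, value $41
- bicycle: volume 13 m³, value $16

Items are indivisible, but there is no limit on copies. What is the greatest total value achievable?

$84

Best value-per-unit is TV box at 28/7, and filling with it alone uses volume 3×7=21. No mix of the others beats 3×28 = 84.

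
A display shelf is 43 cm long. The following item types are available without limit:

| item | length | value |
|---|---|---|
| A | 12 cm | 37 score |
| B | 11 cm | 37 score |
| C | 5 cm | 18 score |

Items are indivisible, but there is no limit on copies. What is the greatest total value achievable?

Best value-per-unit is C at 18/5; filling with it alone gives 8×18 = 144.
Optimal mix: 3×B + 2×C → length 43, value 147.

147 score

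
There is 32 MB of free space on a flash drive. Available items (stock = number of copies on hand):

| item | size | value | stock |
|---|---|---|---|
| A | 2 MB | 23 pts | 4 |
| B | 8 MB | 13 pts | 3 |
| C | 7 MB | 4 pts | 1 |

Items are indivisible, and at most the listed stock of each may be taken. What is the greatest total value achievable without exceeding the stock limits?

Top feasible selections:
- 4×A + 3×B: size 32, value 131
- 4×A + 2×B + 1×C: size 31, value 122
- 4×A + 2×B: size 24, value 118
Best: 131 pts.

131 pts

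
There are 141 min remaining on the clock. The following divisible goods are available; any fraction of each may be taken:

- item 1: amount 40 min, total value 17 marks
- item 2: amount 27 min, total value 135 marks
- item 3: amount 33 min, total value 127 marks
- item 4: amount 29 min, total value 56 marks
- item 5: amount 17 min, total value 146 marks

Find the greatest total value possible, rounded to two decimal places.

Take in order of value per unit:
- item 5 (146/17 per unit): all 17 → value 146, running total 146.00
- item 2 (135/27 per unit): all 27 → value 135, running total 281.00
- item 3 (127/33 per unit): all 33 → value 127, running total 408.00
- item 4 (56/29 per unit): all 29 → value 56, running total 464.00
- item 1 (17/40 per unit): 35 of 40 → value 35×17/40 = 14.8750, running total 478.88
Total 478.88.

478.88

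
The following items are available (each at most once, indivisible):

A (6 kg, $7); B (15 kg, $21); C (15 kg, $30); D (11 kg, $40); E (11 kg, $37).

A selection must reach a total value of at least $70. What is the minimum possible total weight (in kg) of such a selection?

Subsets with value ≥ 70, sorted by total weight:
- D+E: weight 22, value 77
- C+D: weight 26, value 70
Minimum weight: 22 kg.

22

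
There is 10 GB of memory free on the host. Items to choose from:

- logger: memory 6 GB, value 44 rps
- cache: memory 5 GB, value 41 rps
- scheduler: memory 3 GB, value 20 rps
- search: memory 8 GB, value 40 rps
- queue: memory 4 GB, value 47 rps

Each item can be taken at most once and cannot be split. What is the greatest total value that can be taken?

Check high-value combinations within 10 GB:
- logger+queue: memory 6+4=10, value 44+47=91
- cache+queue: memory 5+4=9, value 41+47=88
- scheduler+queue: memory 3+4=7, value 20+47=67
Best: 91 rps.

91 rps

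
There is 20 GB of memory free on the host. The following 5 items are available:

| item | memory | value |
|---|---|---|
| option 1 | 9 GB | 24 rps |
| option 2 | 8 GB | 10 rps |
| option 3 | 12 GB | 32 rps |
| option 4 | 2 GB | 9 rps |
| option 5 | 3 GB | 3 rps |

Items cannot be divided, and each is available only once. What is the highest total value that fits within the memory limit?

44 rps

Check high-value combinations within 20 GB:
- option 3+option 4+option 5: memory 12+2+3=17, value 32+9+3=44
- option 1+option 2+option 4: memory 9+8+2=19, value 24+10+9=43
- option 2+option 3: memory 8+12=20, value 10+32=42
- option 3+option 4: memory 12+2=14, value 32+9=41
Best: 44 rps.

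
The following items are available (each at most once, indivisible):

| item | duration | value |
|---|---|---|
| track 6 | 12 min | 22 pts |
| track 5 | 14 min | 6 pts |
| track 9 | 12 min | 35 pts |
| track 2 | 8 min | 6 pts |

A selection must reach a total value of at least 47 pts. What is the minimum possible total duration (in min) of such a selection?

Subsets with value ≥ 47, sorted by total duration:
- track 6+track 9: duration 24, value 57
- track 6+track 9+track 2: duration 32, value 63
Minimum duration: 24 min.

24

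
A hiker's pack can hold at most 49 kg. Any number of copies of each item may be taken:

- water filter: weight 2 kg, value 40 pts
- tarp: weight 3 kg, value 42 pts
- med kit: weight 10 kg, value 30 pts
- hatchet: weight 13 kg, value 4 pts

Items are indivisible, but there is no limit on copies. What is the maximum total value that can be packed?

962 pts

Best value-per-unit is water filter at 40/2; filling with it alone gives 24×40 = 960.
Optimal mix: 23×water filter + 1×tarp → weight 49, value 962.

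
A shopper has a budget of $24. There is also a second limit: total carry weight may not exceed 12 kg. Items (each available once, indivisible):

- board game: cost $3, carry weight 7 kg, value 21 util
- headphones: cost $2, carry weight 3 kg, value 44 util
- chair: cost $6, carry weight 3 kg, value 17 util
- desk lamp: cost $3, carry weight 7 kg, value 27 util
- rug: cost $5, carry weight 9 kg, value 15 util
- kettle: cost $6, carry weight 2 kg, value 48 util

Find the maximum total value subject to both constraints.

Feasible sets respecting both limits:
- headphones+desk lamp+kettle: cost 11, carry weight 12, value 119
- board game+headphones+kettle: cost 11, carry weight 12, value 113
- headphones+chair+kettle: cost 14, carry weight 8, value 109
- headphones+kettle: cost 8, carry weight 5, value 92
Best: 119 util.

119 util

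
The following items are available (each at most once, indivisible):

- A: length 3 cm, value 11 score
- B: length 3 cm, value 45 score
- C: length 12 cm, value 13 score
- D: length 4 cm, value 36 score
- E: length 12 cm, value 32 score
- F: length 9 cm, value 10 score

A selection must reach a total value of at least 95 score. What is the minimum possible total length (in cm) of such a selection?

Subsets with value ≥ 95, sorted by total length:
- B+D+E: length 19, value 113
- A+B+D+F: length 19, value 102
- A+B+D+E: length 22, value 124
- A+B+C+D: length 22, value 105
Minimum length: 19 cm.

19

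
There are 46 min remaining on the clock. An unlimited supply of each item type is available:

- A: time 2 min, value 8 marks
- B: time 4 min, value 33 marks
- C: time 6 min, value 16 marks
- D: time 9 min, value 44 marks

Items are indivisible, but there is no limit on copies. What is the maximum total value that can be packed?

Best value-per-unit is B at 33/4; filling with it alone gives 11×33 = 363.
Optimal mix: 1×A + 11×B → time 46, value 371.

371 marks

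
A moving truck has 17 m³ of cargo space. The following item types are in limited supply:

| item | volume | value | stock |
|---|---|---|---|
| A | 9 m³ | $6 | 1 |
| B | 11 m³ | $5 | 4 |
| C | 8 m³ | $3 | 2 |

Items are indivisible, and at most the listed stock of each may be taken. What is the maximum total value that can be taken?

$9

Best selections within volume 17 and stock limits:
- 1×A + 1×C: volume 17, value 9
- 1×A: volume 9, value 6
- 2×C: volume 16, value 6
Best: $9.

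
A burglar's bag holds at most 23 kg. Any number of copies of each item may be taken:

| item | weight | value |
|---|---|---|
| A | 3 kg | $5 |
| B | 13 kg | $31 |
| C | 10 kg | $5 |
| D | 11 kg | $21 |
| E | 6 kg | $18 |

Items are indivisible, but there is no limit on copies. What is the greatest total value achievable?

Best value-per-unit is E at 18/6; filling with it alone gives 3×18 = 54.
Optimal mix: 1×A + 3×E → weight 21, value 59.

$59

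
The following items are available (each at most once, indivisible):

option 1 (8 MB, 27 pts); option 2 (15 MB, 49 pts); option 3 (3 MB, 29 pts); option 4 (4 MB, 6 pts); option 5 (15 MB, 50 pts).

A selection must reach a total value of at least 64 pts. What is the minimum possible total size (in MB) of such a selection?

Subsets with value ≥ 64, sorted by total size:
- option 3+option 5: size 18, value 79
- option 2+option 3: size 18, value 78
- option 3+option 4+option 5: size 22, value 85
- option 2+option 3+option 4: size 22, value 84
Minimum size: 18 MB.

18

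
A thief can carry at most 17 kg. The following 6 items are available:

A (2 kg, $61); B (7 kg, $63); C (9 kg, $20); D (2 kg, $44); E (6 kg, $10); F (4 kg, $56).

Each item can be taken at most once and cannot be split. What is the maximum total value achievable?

$224

This is a 0/1 knapsack; check combinations near the capacity.
- A+B+D+F: weight 2+7+2+4=15, value 61+63+44+56=224
- A+C+D+F: weight 2+9+2+4=17, value 61+20+44+56=181
- A+B+F: weight 2+7+4=13, value 61+63+56=180
- A+B+D+E: weight 2+7+2+6=17, value 61+63+44+10=178
Best: $224.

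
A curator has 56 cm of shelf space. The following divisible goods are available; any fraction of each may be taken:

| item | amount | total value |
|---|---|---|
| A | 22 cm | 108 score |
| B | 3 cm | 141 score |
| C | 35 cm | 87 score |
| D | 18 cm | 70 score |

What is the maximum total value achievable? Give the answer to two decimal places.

351.31

Take in order of value per unit:
- B (141/3 per unit): all 3 → value 141, running total 141.00
- A (108/22 per unit): all 22 → value 108, running total 249.00
- D (70/18 per unit): all 18 → value 70, running total 319.00
- C (87/35 per unit): 13 of 35 → value 13×87/35 = 32.3143, running total 351.31
Total 351.31.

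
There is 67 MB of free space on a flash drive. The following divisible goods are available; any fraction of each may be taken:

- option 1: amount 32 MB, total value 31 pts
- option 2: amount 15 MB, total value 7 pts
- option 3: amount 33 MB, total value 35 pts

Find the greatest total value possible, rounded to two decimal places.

66.93

Take in order of value per unit:
- option 3 (35/33 per unit): all 33 → value 35, running total 35.00
- option 1 (31/32 per unit): all 32 → value 31, running total 66.00
- option 2 (7/15 per unit): 2 of 15 → value 2×7/15 = 0.9333, running total 66.93
Total 66.93.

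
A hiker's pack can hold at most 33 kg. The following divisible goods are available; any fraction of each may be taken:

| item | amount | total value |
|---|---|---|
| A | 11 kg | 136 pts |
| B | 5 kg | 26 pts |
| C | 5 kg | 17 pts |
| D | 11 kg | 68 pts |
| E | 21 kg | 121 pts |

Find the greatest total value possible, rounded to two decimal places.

267.38

Take in order of value per unit:
- A (136/11 per unit): all 11 → value 136, running total 136.00
- D (68/11 per unit): all 11 → value 68, running total 204.00
- E (121/21 per unit): 11 of 21 → value 11×121/21 = 63.3810, running total 267.38
Total 267.38.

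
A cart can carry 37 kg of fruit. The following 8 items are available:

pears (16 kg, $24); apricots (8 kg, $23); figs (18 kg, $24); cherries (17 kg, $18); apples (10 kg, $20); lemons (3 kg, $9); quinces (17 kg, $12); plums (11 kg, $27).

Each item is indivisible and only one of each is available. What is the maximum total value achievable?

$79

Check high-value combinations within 37 kg:
- apricots+apples+lemons+plums: weight 8+10+3+11=32, value 23+20+9+27=79
- pears+apricots+apples+lemons: weight 16+8+10+3=37, value 24+23+20+9=76
- pears+apricots+plums: weight 16+8+11=35, value 24+23+27=74
Best: $79.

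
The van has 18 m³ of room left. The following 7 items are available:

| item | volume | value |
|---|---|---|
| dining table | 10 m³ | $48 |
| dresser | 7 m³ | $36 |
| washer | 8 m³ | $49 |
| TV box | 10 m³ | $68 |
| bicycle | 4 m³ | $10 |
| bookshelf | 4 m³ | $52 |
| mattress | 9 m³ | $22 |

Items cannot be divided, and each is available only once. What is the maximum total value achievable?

$130

Check high-value combinations within 18 m³:
- TV box+bicycle+bookshelf: volume 10+4+4=18, value 68+10+52=130
- TV box+bookshelf: volume 10+4=14, value 68+52=120
- washer+TV box: volume 8+10=18, value 49+68=117
- washer+bicycle+bookshelf: volume 8+4+4=16, value 49+10+52=111
- dining table+bicycle+bookshelf: volume 10+4+4=18, value 48+10+52=110
Best: $130.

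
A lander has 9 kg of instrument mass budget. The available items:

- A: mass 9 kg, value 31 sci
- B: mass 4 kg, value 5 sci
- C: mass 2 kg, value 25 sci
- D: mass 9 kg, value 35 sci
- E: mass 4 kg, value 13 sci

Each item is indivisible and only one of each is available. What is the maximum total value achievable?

38 sci

Check high-value combinations within 9 kg:
- C+E: mass 2+4=6, value 25+13=38
- D: mass 9, value 35
- A: mass 9, value 31
- B+C: mass 4+2=6, value 5+25=30
- C: mass 2, value 25
Best: 38 sci.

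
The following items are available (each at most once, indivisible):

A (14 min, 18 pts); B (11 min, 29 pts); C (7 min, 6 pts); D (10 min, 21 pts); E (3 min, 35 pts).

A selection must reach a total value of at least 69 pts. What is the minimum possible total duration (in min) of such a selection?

21

Subsets with value ≥ 69, sorted by total duration:
- B+C+E: duration 21, value 70
- B+D+E: duration 24, value 85
- A+D+E: duration 27, value 74
- A+B+E: duration 28, value 82
Minimum duration: 21 min.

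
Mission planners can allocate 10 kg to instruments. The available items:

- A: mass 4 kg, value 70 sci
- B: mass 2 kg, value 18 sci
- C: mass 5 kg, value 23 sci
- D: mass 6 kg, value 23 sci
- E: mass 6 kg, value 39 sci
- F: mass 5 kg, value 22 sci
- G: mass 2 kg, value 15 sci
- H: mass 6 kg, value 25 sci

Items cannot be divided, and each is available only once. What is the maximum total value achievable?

109 sci

Check high-value combinations within 10 kg:
- A+E: mass 4+6=10, value 70+39=109
- A+B+G: mass 4+2+2=8, value 70+18+15=103
- A+H: mass 4+6=10, value 70+25=95
- A+C: mass 4+5=9, value 70+23=93
- A+D: mass 4+6=10, value 70+23=93
Best: 109 sci.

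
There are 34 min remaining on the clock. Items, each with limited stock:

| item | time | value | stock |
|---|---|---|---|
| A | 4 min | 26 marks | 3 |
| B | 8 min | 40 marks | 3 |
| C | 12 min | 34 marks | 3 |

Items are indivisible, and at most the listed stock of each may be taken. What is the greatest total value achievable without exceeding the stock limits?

Best selections within time 34 and stock limits:
- 2×A + 3×B: time 32, value 172
- 3×A + 2×B: time 28, value 158
Best: 172 marks.

172 marks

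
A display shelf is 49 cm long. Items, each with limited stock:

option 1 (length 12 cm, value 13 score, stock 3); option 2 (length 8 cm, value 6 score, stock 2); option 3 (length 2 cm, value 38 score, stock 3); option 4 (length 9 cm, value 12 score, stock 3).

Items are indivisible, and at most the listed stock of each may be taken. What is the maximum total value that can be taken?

164 score

Top feasible selections:
- 2×option 1 + 3×option 3 + 2×option 4: length 48, value 164
- 1×option 1 + 3×option 3 + 3×option 4: length 45, value 163
- 2×option 2 + 3×option 3 + 3×option 4: length 49, value 162
Best: 164 score.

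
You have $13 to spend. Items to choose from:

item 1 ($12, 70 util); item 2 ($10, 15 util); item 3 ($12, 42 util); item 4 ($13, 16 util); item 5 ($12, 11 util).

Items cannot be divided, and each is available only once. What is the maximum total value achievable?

70 util

Check high-value combinations within $13:
- item 1: cost 12, value 70
- item 3: cost 12, value 42
- item 4: cost 13, value 16
- item 2: cost 10, value 15
Best: 70 util.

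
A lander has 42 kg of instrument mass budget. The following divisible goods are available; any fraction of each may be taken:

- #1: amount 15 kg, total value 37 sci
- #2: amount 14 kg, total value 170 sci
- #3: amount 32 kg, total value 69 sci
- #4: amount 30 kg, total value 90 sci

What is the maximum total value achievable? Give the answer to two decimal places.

254.00

Take in order of value per unit:
- #2 (170/14 per unit): all 14 → value 170, running total 170.00
- #4 (90/30 per unit): 28 of 30 → value 28×90/30 = 84.0000, running total 254.00
Total 254.00.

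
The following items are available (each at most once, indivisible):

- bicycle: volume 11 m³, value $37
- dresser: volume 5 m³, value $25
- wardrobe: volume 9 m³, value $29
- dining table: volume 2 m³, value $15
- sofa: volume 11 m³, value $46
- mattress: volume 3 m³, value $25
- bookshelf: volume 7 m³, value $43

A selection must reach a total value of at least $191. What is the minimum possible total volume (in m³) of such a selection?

Subsets with value ≥ 191, sorted by total volume:
- bicycle+dresser+dining table+sofa+mattress+bookshelf: volume 39, value 191
- bicycle+wardrobe+dining table+sofa+mattress+bookshelf: volume 43, value 195
Minimum volume: 39 m³.

39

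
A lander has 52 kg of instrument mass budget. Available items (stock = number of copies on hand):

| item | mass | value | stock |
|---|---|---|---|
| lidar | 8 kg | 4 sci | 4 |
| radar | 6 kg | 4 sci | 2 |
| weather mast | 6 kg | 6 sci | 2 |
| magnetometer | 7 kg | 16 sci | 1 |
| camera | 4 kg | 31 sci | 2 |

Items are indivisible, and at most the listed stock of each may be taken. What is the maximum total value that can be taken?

Best selections within mass 52 and stock limits:
- 1×lidar + 2×radar + 2×weather mast + 1×magnetometer + 2×camera: mass 47, value 102
- 2×lidar + 1×radar + 2×weather mast + 1×magnetometer + 2×camera: mass 49, value 102
- 3×lidar + 2×weather mast + 1×magnetometer + 2×camera: mass 51, value 102
Best: 102 sci.

102 sci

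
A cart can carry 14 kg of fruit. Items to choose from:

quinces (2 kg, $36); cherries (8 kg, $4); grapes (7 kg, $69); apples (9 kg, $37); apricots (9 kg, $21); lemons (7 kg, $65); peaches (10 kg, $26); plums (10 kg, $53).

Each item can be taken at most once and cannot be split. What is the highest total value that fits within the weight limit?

$134

Check high-value combinations within 14 kg:
- grapes+lemons: weight 7+7=14, value 69+65=134
- quinces+grapes: weight 2+7=9, value 36+69=105
- quinces+lemons: weight 2+7=9, value 36+65=101
- quinces+plums: weight 2+10=12, value 36+53=89
- quinces+apples: weight 2+9=11, value 36+37=73
Best: $134.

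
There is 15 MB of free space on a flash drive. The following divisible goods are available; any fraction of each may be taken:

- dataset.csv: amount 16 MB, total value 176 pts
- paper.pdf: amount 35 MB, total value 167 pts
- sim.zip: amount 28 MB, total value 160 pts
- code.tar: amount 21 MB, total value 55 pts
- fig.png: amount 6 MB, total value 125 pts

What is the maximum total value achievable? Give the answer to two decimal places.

224.00

Take in order of value per unit:
- fig.png (125/6 per unit): all 6 → value 125, running total 125.00
- dataset.csv (176/16 per unit): 9 of 16 → value 9×176/16 = 99.0000, running total 224.00
Total 224.00.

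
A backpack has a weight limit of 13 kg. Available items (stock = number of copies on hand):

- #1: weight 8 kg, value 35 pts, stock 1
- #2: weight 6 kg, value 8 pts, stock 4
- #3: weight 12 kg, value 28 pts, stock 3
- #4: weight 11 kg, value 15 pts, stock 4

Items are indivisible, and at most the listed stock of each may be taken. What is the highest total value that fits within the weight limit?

35 pts

Best selections within weight 13 and stock limits:
- 1×#1: weight 8, value 35
- 1×#3: weight 12, value 28
- 2×#2: weight 12, value 16
- 1×#4: weight 11, value 15
Best: 35 pts.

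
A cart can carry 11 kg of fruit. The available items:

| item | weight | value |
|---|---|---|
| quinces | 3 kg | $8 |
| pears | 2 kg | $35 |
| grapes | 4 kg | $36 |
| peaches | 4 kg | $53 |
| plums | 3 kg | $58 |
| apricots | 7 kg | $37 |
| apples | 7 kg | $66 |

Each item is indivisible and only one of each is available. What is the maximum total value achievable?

$147

Check high-value combinations within 11 kg:
- grapes+peaches+plums: weight 4+4+3=11, value 36+53+58=147
- pears+peaches+plums: weight 2+4+3=9, value 35+53+58=146
- pears+grapes+plums: weight 2+4+3=9, value 35+36+58=129
Best: $147.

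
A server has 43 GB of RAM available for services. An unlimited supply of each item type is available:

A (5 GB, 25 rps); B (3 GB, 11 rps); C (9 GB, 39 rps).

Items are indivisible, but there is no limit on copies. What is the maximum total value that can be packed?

Best value-per-unit is A at 25/5; filling with it alone gives 8×25 = 200.
Optimal mix: 8×A + 1×B → memory 43, value 211.

211 rps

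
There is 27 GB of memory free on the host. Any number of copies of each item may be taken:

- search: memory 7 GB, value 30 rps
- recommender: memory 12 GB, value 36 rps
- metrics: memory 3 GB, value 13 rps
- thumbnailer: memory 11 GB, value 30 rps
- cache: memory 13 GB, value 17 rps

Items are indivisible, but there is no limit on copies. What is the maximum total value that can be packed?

Best value-per-unit is metrics at 13/3, and filling with it alone uses memory 9×3=27. No mix of the others beats 9×13 = 117.

117 rps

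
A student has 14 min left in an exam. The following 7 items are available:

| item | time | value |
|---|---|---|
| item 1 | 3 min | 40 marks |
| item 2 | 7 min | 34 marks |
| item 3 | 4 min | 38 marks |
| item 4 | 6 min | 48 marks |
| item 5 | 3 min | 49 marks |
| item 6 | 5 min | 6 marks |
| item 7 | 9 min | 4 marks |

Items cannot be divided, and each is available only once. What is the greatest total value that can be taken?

137 marks

Check high-value combinations within 14 min:
- item 1+item 4+item 5: time 3+6+3=12, value 40+48+49=137
- item 3+item 4+item 5: time 4+6+3=13, value 38+48+49=135
- item 1+item 3+item 5: time 3+4+3=10, value 40+38+49=127
- item 1+item 3+item 4: time 3+4+6=13, value 40+38+48=126
- item 1+item 2+item 5: time 3+7+3=13, value 40+34+49=123
Best: 137 marks.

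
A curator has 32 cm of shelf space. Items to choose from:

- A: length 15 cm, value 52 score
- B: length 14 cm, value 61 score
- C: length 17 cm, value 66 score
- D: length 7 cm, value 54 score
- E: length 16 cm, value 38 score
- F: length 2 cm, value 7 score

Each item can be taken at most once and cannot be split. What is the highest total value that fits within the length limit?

Check high-value combinations within 32 cm:
- C+D+F: length 17+7+2=26, value 66+54+7=127
- B+C: length 14+17=31, value 61+66=127
- B+D+F: length 14+7+2=23, value 61+54+7=122
- C+D: length 17+7=24, value 66+54=120
Best: 127 score.

127 score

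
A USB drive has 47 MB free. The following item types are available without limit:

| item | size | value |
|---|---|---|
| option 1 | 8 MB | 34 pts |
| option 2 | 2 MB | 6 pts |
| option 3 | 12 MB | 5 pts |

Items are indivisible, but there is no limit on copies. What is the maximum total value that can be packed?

188 pts

Best value-per-unit is option 1 at 34/8; filling with it alone gives 5×34 = 170.
Optimal mix: 5×option 1 + 3×option 2 → size 46, value 188.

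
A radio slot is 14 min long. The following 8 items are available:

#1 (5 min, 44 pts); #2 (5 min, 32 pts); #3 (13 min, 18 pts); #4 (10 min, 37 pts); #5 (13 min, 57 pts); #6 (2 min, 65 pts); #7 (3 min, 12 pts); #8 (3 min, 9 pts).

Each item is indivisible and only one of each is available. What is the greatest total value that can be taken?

141 pts

Check high-value combinations within 14 min:
- #1+#2+#6: duration 5+5+2=12, value 44+32+65=141
- #1+#6+#7+#8: duration 5+2+3+3=13, value 44+65+12+9=130
- #1+#6+#7: duration 5+2+3=10, value 44+65+12=121
Best: 141 pts.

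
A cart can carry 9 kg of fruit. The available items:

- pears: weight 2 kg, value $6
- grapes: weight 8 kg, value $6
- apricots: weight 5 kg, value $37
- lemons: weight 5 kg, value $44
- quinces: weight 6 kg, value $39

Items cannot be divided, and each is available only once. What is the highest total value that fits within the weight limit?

This is a 0/1 knapsack; check combinations near the capacity.
- pears+lemons: weight 2+5=7, value 6+44=50
- pears+quinces: weight 2+6=8, value 6+39=45
- lemons: weight 5, value 44
- pears+apricots: weight 2+5=7, value 6+37=43
Best: $50.

$50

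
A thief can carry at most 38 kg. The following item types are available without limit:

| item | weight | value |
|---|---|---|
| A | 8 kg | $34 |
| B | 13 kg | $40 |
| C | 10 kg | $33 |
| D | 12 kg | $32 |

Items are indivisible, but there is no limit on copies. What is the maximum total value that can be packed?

$142

Best value-per-unit is A at 34/8; filling with it alone gives 4×34 = 136.
Optimal mix: 3×A + 1×B → weight 37, value 142.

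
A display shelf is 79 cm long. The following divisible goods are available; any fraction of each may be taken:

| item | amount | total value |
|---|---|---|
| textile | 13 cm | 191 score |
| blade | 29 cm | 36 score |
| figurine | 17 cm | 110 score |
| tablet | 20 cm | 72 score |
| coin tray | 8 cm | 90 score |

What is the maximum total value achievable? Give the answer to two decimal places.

489.07

Take in order of value per unit:
- textile (191/13 per unit): all 13 → value 191, running total 191.00
- coin tray (90/8 per unit): all 8 → value 90, running total 281.00
- figurine (110/17 per unit): all 17 → value 110, running total 391.00
- tablet (72/20 per unit): all 20 → value 72, running total 463.00
- blade (36/29 per unit): 21 of 29 → value 21×36/29 = 26.0690, running total 489.07
Total 489.07.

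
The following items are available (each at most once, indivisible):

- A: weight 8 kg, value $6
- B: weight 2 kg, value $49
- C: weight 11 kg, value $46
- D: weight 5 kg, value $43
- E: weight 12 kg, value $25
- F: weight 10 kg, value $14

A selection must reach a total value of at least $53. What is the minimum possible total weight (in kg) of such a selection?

Subsets with value ≥ 53, sorted by total weight:
- B+D: weight 7, value 92
- A+B: weight 10, value 55
Minimum weight: 7 kg.

7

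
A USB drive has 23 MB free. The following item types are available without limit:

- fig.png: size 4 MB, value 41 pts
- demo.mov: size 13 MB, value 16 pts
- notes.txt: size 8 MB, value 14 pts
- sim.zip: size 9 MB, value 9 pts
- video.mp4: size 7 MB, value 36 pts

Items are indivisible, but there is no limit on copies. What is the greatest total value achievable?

Best value-per-unit is fig.png at 41/4, and filling with it alone uses size 5×4=20. No mix of the others beats 5×41 = 205.

205 pts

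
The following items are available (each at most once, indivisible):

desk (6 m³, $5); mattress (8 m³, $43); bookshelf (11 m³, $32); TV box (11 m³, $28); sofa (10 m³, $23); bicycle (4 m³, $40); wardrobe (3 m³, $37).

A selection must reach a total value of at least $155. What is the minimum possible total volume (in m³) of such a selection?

Subsets with value ≥ 155, sorted by total volume:
- desk+mattress+bookshelf+bicycle+wardrobe: volume 32, value 157
- mattress+bookshelf+sofa+bicycle+wardrobe: volume 36, value 175
- mattress+TV box+sofa+bicycle+wardrobe: volume 36, value 171
Minimum volume: 32 m³.

32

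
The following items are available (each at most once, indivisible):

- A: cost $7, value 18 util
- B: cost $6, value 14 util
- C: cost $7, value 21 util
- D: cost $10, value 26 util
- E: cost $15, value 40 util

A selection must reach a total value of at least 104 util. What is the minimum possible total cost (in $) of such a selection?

Subsets with value ≥ 104, sorted by total cost:
- A+C+D+E: cost 39, value 105
- A+B+C+D+E: cost 45, value 119
Minimum cost: 39 $.

39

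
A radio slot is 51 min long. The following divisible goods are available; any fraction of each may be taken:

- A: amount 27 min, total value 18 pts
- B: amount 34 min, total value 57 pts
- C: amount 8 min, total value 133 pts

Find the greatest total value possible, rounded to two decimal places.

196.00

Take in order of value per unit:
- C (133/8 per unit): all 8 → value 133, running total 133.00
- B (57/34 per unit): all 34 → value 57, running total 190.00
- A (18/27 per unit): 9 of 27 → value 9×18/27 = 6.0000, running total 196.00
Total 196.00.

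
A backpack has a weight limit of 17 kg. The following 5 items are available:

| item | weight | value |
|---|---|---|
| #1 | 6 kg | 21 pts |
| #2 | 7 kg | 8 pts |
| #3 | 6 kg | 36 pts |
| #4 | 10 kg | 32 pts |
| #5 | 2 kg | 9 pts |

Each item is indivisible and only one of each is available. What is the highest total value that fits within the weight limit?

68 pts

This is a 0/1 knapsack; check combinations near the capacity.
- #3+#4: weight 6+10=16, value 36+32=68
- #1+#3+#5: weight 6+6+2=14, value 21+36+9=66
- #1+#3: weight 6+6=12, value 21+36=57
- #2+#3+#5: weight 7+6+2=15, value 8+36+9=53
Best: 68 pts.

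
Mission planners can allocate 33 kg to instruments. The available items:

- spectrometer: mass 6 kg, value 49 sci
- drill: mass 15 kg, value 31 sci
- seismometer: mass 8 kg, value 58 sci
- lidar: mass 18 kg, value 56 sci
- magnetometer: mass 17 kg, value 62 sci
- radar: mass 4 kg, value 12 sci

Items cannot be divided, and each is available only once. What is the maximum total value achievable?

Check high-value combinations within 33 kg:
- spectrometer+seismometer+magnetometer: mass 6+8+17=31, value 49+58+62=169
- spectrometer+seismometer+lidar: mass 6+8+18=32, value 49+58+56=163
- spectrometer+drill+seismometer+radar: mass 6+15+8+4=33, value 49+31+58+12=150
Best: 169 sci.

169 sci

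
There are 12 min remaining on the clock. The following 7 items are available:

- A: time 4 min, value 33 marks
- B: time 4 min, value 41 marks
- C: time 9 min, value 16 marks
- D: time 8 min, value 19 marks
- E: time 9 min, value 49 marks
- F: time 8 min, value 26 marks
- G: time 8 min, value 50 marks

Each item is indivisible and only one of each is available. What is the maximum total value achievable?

91 marks

Check high-value combinations within 12 min:
- B+G: time 4+8=12, value 41+50=91
- A+G: time 4+8=12, value 33+50=83
- A+B: time 4+4=8, value 33+41=74
- B+F: time 4+8=12, value 41+26=67
Best: 91 marks.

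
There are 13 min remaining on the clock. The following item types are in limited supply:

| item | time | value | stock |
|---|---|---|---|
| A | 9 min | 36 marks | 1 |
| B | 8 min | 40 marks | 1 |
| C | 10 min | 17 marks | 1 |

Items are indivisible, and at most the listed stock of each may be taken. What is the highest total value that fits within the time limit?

Top feasible selections:
- 1×B: time 8, value 40
- 1×A: time 9, value 36
- 1×C: time 10, value 17
Best: 40 marks.

40 marks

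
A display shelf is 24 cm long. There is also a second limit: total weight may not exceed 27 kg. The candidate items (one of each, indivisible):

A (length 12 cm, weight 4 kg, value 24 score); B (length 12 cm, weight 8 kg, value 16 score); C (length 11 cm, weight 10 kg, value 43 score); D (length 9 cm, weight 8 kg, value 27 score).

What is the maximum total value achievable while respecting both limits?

70 score

Feasible sets respecting both limits:
- C+D: length 20, weight 18, value 70
- A+C: length 23, weight 14, value 67
- B+C: length 23, weight 18, value 59
Best: 70 score.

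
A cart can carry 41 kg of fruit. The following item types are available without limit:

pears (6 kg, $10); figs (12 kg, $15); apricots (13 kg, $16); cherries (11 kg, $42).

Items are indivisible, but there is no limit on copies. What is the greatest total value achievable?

Best value-per-unit is cherries at 42/11; filling with it alone gives 3×42 = 126.
Optimal mix: 1×pears + 3×cherries → weight 39, value 136.

$136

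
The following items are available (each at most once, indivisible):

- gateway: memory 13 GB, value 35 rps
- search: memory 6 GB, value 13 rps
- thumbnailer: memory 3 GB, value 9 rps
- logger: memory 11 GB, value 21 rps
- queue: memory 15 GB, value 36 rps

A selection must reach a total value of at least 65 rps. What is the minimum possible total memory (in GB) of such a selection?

Subsets with value ≥ 65, sorted by total memory:
- gateway+thumbnailer+logger: memory 27, value 65
- gateway+queue: memory 28, value 71
- thumbnailer+logger+queue: memory 29, value 66
Minimum memory: 27 GB.

27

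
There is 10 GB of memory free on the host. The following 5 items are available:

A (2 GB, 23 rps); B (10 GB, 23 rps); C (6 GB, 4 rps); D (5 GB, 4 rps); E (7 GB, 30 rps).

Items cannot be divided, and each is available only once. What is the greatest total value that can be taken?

53 rps

Check high-value combinations within 10 GB:
- A+E: memory 2+7=9, value 23+30=53
- E: memory 7, value 30
- A+D: memory 2+5=7, value 23+4=27
Best: 53 rps.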